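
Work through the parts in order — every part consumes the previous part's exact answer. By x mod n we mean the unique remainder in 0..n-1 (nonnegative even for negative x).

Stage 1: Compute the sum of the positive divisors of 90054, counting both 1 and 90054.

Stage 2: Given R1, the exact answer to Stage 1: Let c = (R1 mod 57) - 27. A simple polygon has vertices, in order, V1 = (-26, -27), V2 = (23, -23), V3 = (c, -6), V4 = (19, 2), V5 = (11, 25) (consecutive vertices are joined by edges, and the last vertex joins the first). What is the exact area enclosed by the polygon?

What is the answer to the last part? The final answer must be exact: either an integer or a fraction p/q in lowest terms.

2451/2

Stage 1: 90054 = 2 * 3^2 * 5003; sigma = (1 + 2) * (1 + 3 + 9) * (1 + 5003) = 3 * 13 * 5004 = 195156; answer 195156
Stage 2: R1 = 195156; c = 18; cross terms: (-26*-23 - 23*-27)=1219, (23*-6 - 18*-23)=276, (18*2 - 19*-6)=150, (19*25 - 11*2)=453, (11*-27 - -26*25)=353; twice the area = |2451| = 2451; area = 2451/2; answer 2451/2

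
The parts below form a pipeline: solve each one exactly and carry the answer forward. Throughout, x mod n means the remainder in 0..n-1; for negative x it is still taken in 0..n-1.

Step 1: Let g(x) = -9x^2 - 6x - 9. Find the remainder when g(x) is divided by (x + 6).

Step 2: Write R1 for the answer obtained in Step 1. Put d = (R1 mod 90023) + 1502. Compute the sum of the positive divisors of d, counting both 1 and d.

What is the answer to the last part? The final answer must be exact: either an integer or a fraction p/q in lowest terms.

159656

Step 1: remainder = value at the root: -9*(-6)^2 - 6*(-6)^1 - 9 = (-324) + (36) + (-9) = -297; answer -297
Step 2: R1 = -297; d = 91228; 91228 = 2^2 * 22807; sigma = (1 + 2 + 4) * (1 + 22807) = 7 * 22808 = 159656; answer 159656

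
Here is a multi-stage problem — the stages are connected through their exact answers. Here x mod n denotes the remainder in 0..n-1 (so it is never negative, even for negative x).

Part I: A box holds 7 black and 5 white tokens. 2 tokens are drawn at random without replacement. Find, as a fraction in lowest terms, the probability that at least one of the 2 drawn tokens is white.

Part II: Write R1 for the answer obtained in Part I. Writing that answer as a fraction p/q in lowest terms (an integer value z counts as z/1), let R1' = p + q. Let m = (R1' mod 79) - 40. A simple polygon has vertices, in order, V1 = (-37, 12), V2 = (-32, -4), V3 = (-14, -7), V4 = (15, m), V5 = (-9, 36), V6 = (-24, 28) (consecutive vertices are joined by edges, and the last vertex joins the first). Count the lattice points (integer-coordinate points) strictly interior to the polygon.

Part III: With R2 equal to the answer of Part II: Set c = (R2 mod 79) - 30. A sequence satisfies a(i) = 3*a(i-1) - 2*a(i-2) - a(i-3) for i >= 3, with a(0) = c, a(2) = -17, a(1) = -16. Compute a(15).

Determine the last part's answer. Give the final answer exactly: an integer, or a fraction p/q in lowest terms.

-49072

Part I: total draws C(12,2) = 66; complement C(7,2) = 21; favorable 66 - 21 = 45; P = 15/22; answer 15/22
Part II: R1 = 15/22; threaded value p + q = 37; m = -3; cross terms: (-37*-4 - -32*12)=532, (-32*-7 - -14*-4)=168, (-14*-3 - 15*-7)=147, (15*36 - -9*-3)=513, (-9*28 - -24*36)=612, (-24*12 - -37*28)=748; twice the area = |2720| = 2720; area = 1360; boundary points = 1 + 3 + 1 + 3 + 1 + 1 = 10; strictly interior points = area - boundary/2 + 1 = 1356; answer 1356
Part III: R2 = 1356; c = -17; a(3) = 3*(-17) - 2*(-16) - 1*(-17) = -2; iterating: a(3)=-2, a(4)=44, a(5)=153, a(6)=373, a(7)=769, a(8)=1408, a(9)=2313, a(10)=3354, a(11)=4028, a(12)=3063, a(13)=-2221, a(14)=-16817, a(15)=-49072; answer -49072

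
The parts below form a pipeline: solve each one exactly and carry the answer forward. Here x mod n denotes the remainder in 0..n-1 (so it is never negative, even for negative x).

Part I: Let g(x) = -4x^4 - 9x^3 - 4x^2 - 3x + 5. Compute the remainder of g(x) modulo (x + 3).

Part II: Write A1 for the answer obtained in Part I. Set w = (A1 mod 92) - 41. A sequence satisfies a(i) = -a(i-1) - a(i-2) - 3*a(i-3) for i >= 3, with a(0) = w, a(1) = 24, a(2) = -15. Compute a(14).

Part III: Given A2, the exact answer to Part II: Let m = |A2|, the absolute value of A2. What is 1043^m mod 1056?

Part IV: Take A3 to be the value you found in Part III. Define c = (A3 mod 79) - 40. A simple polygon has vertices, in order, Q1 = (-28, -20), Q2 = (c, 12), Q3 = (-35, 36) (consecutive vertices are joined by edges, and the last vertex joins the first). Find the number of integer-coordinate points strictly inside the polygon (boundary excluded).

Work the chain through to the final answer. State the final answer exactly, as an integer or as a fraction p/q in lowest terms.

1477

Part I: remainder = value at the root: -4*(-3)^4 - 9*(-3)^3 - 4*(-3)^2 - 3*(-3)^1 + 5 = (-324) + (243) + (-36) + (9) + (5) = -103; answer -103
Part II: A1 = -103; w = 40; a(3) = -1*(-15) - 1*(24) - 3*(40) = -129; iterating: a(3)=-129, a(4)=72, a(5)=102, a(6)=213, a(7)=-531, a(8)=12, a(9)=-120, a(10)=1701, a(11)=-1617, a(12)=276, a(13)=-3762, a(14)=8337; answer 8337
Part III: A2 = 8337; m = 8337; squarings mod 1056: 1043^1=1043, 1043^2=169, 1043^4=49, 1043^8=289, 1043^16=97, 1043^32=961, 1043^64=577, 1043^128=289, 1043^256=97, 1043^512=961, 1043^1024=577, 1043^2048=289, 1043^4096=97, 1043^8192=961; 1043^8337 = 1043^1 * 1043^16 * 1043^128 * 1043^8192 = 851 (mod 1056); answer 851
Part IV: A3 = 851; c = 21; cross terms: (-28*12 - 21*-20)=84, (21*36 - -35*12)=1176, (-35*-20 - -28*36)=1708; twice the area = |2968| = 2968; area = 1484; boundary points = 1 + 8 + 7 = 16; strictly interior points = area - boundary/2 + 1 = 1477; answer 1477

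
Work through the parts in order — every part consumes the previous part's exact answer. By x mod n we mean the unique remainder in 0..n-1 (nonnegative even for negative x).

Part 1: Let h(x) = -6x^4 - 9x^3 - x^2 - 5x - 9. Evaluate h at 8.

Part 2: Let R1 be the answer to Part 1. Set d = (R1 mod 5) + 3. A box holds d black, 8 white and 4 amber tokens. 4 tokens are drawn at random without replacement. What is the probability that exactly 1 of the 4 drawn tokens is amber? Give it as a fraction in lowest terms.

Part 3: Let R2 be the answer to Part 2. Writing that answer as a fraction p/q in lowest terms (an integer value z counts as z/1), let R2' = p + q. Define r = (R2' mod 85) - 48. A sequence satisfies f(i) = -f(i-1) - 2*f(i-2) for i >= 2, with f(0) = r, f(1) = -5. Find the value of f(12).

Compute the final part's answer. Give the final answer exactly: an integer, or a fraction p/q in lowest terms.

1329

Part 1: -6*(8)^4 - 9*(8)^3 - 1*(8)^2 - 5*(8)^1 - 9 = (-24576) + (-4608) + (-64) + (-40) + (-9) = -29297; answer -29297
Part 2: R1 = -29297; d = 6; total draws C(18,4) = 3060; favorable C(4,1)*C(14,3) = 1456; P = 364/765; answer 364/765
Part 3: R2 = 364/765; threaded value p + q = 1129; r = -24; f(2) = -1*(-5) - 2*(-24) = 53; iterating: f(2)=53, f(3)=-43, f(4)=-63, f(5)=149, f(6)=-23, f(7)=-275, f(8)=321, f(9)=229, f(10)=-871, f(11)=413, f(12)=1329; answer 1329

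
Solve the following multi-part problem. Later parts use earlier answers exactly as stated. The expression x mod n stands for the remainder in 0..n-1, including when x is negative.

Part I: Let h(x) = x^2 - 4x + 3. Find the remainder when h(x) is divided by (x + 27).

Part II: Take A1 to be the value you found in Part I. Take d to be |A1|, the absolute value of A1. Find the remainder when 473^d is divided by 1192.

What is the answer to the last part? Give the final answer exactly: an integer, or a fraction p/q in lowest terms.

Part I: remainder = value at the root: 1*(-27)^2 - 4*(-27)^1 + 3 = (729) + (108) + (3) = 840; answer 840
Part II: A1 = 840; d = 840; squarings mod 1192: 473^1=473, 473^2=825, 473^4=1185, 473^8=49, 473^16=17, 473^32=289, 473^64=81, 473^128=601, 473^256=25, 473^512=625; 473^840 = 473^8 * 473^64 * 473^256 * 473^512 = 633 (mod 1192); answer 633

633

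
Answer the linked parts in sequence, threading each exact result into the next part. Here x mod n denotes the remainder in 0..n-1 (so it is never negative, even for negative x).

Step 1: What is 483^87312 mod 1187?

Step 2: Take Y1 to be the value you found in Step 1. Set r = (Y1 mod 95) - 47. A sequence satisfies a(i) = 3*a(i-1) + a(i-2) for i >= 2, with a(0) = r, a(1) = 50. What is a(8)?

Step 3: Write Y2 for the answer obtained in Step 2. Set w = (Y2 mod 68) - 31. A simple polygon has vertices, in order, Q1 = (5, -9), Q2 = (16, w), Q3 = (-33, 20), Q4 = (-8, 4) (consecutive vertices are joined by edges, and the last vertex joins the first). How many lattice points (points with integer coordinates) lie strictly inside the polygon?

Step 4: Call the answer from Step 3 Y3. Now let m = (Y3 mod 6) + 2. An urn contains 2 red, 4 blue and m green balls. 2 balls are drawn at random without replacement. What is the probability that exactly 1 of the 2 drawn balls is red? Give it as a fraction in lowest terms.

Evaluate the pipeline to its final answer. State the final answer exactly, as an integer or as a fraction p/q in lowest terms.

Step 1: squarings mod 1187: 483^1=483, 483^2=637, 483^4=1002, 483^8=989, 483^16=33, 483^32=1089, 483^64=108, 483^128=981, 483^256=891, 483^512=965, 483^1024=617, 483^2048=849, 483^4096=292, 483^8192=987, 483^16384=829, 483^32768=1155, 483^65536=1024; 483^87312 = 483^16 * 483^256 * 483^1024 * 483^4096 * 483^16384 * 483^65536 = 647 (mod 1187); answer 647
Step 2: Y1 = 647; r = 30; a(2) = 3*(50) + 1*(30) = 180; iterating: a(2)=180, a(3)=590, a(4)=1950, a(5)=6440, a(6)=21270, a(7)=70250, a(8)=232020; answer 232020
Step 3: Y2 = 232020; w = -27; cross terms: (5*-27 - 16*-9)=9, (16*20 - -33*-27)=-571, (-33*4 - -8*20)=28, (-8*-9 - 5*4)=52; twice the area = |-482| = 482; area = 241; boundary points = 1 + 1 + 1 + 13 = 16; strictly interior points = area - boundary/2 + 1 = 234; answer 234
Step 4: Y3 = 234; m = 2; total draws C(8,2) = 28; favorable C(2,1)*C(6,1) = 12; P = 3/7; answer 3/7

3/7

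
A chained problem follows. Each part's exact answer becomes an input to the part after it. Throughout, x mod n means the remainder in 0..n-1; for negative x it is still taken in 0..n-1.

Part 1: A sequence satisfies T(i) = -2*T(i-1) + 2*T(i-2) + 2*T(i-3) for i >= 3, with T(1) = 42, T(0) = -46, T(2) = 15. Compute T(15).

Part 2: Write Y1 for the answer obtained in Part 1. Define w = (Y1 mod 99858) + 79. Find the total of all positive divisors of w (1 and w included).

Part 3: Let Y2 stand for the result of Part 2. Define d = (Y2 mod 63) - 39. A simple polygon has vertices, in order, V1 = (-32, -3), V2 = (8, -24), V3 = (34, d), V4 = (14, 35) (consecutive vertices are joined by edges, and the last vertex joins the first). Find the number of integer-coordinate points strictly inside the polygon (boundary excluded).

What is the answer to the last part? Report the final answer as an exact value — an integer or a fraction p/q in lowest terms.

Part 1: T(3) = -2*(15) + 2*(42) + 2*(-46) = -38; iterating: T(3)=-38, T(4)=190, T(5)=-426, T(6)=1156, T(7)=-2784, T(8)=7028, T(9)=-17312, T(10)=43112, T(11)=-106792, T(12)=265184, T(13)=-657728, T(14)=1632240, T(15)=-4049568; answer -4049568
Part 2: Y1 = -4049568; w = 44689; 44689 = 23 * 29 * 67; sigma = (1 + 23) * (1 + 29) * (1 + 67) = 24 * 30 * 68 = 48960; answer 48960
Part 3: Y2 = 48960; d = -30; cross terms: (-32*-24 - 8*-3)=792, (8*-30 - 34*-24)=576, (34*35 - 14*-30)=1610, (14*-3 - -32*35)=1078; twice the area = |4056| = 4056; area = 2028; boundary points = 1 + 2 + 5 + 2 = 10; strictly interior points = area - boundary/2 + 1 = 2024; answer 2024

2024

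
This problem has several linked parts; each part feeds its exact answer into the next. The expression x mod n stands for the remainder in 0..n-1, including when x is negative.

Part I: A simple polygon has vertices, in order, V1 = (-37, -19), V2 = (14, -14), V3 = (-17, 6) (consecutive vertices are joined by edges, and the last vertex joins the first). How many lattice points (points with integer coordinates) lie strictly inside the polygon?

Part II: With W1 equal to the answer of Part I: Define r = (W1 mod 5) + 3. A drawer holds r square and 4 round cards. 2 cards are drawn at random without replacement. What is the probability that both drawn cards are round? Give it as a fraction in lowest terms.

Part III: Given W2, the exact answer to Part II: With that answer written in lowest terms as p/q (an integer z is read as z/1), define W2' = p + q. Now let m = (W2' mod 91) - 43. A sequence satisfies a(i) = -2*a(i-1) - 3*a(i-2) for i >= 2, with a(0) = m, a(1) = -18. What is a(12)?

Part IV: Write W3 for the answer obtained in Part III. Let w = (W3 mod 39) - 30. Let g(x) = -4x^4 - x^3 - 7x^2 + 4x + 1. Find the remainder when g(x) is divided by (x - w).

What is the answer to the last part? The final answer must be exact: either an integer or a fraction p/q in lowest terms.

-401

Part I: cross terms: (-37*-14 - 14*-19)=784, (14*6 - -17*-14)=-154, (-17*-19 - -37*6)=545; twice the area = |1175| = 1175; area = 1175/2; boundary points = 1 + 1 + 5 = 7; strictly interior points = area - boundary/2 + 1 = 585; answer 585
Part II: W1 = 585; r = 3; total draws C(7,2) = 21; favorable C(4,2) = 6; P = 2/7; answer 2/7
Part III: W2 = 2/7; threaded value p + q = 9; m = -34; a(2) = -2*(-18) - 3*(-34) = 138; iterating: a(2)=138, a(3)=-222, a(4)=30, a(5)=606, a(6)=-1302, a(7)=786, a(8)=2334, a(9)=-7026, a(10)=7050, a(11)=6978, a(12)=-35106; answer -35106
Part IV: W3 = -35106; w = 3; remainder = value at the root: -4*(3)^4 - 1*(3)^3 - 7*(3)^2 + 4*(3)^1 + 1 = (-324) + (-27) + (-63) + (12) + (1) = -401; answer -401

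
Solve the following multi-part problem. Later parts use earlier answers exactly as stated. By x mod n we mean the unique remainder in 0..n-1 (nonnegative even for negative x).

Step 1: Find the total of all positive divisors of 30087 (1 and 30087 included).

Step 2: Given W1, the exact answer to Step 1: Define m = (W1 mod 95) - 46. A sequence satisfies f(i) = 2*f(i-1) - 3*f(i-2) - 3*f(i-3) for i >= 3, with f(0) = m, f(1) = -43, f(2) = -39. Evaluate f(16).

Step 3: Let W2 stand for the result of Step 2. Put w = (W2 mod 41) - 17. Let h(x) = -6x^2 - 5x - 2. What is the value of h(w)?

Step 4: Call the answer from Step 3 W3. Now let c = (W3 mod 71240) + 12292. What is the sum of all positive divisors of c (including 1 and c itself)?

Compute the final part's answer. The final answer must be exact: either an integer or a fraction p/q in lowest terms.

Step 1: 30087 = 3^2 * 3343; sigma = (1 + 3 + 9) * (1 + 3343) = 13 * 3344 = 43472; answer 43472
Step 2: W1 = 43472; m = 11; f(3) = 2*(-39) - 3*(-43) - 3*(11) = 18; iterating: f(3)=18, f(4)=282, f(5)=627, f(6)=354, f(7)=-2019, f(8)=-6981, f(9)=-8967, f(10)=9066, f(11)=65976, f(12)=131655, f(13)=38184, f(14)=-516525, f(15)=-1542567, f(16)=-1650111; answer -1650111
Step 3: W2 = -1650111; w = -1; -6*(-1)^2 - 5*(-1)^1 - 2 = (-6) + (5) + (-2) = -3; answer -3
Step 4: W3 = -3; c = 83529; 83529 = 3^2 * 9281; sigma = (1 + 3 + 9) * (1 + 9281) = 13 * 9282 = 120666; answer 120666

120666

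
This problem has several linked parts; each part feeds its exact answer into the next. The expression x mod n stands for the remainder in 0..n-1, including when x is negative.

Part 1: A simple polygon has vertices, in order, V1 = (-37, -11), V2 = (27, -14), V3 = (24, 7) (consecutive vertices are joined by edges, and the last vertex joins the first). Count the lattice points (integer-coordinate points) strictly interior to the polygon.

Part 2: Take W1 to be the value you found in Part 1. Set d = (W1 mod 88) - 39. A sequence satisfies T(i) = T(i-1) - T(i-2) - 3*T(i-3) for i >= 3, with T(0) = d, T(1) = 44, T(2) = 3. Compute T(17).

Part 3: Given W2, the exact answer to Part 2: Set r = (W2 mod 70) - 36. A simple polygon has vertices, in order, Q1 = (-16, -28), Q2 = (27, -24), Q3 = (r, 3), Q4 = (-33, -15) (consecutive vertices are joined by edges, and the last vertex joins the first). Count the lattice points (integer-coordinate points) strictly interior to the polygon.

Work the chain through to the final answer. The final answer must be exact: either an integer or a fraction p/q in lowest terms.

965

Part 1: cross terms: (-37*-14 - 27*-11)=815, (27*7 - 24*-14)=525, (24*-11 - -37*7)=-5; twice the area = |1335| = 1335; area = 1335/2; boundary points = 1 + 3 + 1 = 5; strictly interior points = area - boundary/2 + 1 = 666; answer 666
Part 2: W1 = 666; d = 11; T(3) = 1*(3) - 1*(44) - 3*(11) = -74; iterating: T(3)=-74, T(4)=-209, T(5)=-144, T(6)=287, T(7)=1058, T(8)=1203, T(9)=-716, T(10)=-5093, T(11)=-7986, T(12)=-745, T(13)=22520, T(14)=47223, T(15)=26938, T(16)=-87845, T(17)=-256452; answer -256452
Part 3: W2 = -256452; r = -8; cross terms: (-16*-24 - 27*-28)=1140, (27*3 - -8*-24)=-111, (-8*-15 - -33*3)=219, (-33*-28 - -16*-15)=684; twice the area = |1932| = 1932; area = 966; boundary points = 1 + 1 + 1 + 1 = 4; strictly interior points = area - boundary/2 + 1 = 965; answer 965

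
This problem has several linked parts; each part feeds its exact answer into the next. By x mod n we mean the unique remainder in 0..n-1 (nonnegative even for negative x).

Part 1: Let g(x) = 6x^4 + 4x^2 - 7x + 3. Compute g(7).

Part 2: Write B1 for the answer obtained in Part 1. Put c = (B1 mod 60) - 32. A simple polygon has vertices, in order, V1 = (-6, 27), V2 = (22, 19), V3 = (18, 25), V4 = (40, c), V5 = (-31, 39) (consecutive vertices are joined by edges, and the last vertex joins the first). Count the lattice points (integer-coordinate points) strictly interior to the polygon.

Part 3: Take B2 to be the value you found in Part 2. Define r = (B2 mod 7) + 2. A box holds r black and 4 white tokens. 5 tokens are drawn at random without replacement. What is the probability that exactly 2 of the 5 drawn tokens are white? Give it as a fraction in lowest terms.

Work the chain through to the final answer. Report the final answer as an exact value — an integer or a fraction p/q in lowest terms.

Part 1: 6*(7)^4 + 4*(7)^2 - 7*(7)^1 + 3 = (14406) + (196) + (-49) + (3) = 14556; answer 14556
Part 2: B1 = 14556; c = 4; cross terms: (-6*19 - 22*27)=-708, (22*25 - 18*19)=208, (18*4 - 40*25)=-928, (40*39 - -31*4)=1684, (-31*27 - -6*39)=-603; twice the area = |-347| = 347; area = 347/2; boundary points = 4 + 2 + 1 + 1 + 1 = 9; strictly interior points = area - boundary/2 + 1 = 170; answer 170
Part 3: B2 = 170; r = 4; total draws C(8,5) = 56; favorable C(4,2)*C(4,3) = 24; P = 3/7; answer 3/7

3/7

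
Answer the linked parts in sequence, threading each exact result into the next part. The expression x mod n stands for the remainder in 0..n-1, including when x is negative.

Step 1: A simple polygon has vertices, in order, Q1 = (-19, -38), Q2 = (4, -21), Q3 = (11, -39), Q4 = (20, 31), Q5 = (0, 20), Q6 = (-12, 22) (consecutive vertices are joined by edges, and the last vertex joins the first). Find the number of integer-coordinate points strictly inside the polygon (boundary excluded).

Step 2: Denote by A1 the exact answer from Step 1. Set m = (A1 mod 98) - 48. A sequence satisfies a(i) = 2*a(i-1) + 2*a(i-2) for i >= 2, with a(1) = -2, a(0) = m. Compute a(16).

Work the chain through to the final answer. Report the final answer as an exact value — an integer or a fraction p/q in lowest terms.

18869248

Step 1: cross terms: (-19*-21 - 4*-38)=551, (4*-39 - 11*-21)=75, (11*31 - 20*-39)=1121, (20*20 - 0*31)=400, (0*22 - -12*20)=240, (-12*-38 - -19*22)=874; twice the area = |3261| = 3261; area = 3261/2; boundary points = 1 + 1 + 1 + 1 + 2 + 1 = 7; strictly interior points = area - boundary/2 + 1 = 1628; answer 1628
Step 2: A1 = 1628; m = 12; a(2) = 2*(-2) + 2*(12) = 20; iterating: a(2)=20, a(3)=36, a(4)=112, a(5)=296, a(6)=816, a(7)=2224, a(8)=6080, a(9)=16608, a(10)=45376, a(11)=123968, a(12)=338688, a(13)=925312, a(14)=2528000, a(15)=6906624, a(16)=18869248; answer 18869248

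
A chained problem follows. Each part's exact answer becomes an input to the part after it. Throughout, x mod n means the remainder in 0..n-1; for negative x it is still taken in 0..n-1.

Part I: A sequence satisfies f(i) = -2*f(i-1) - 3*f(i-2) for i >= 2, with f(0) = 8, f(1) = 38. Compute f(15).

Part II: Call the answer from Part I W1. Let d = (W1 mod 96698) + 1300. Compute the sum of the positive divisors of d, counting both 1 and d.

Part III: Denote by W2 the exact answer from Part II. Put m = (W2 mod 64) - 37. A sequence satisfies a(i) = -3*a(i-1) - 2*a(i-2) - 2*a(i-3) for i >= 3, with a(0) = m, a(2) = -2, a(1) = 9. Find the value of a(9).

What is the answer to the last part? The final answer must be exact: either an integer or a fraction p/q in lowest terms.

8848

Part I: f(2) = -2*(38) - 3*(8) = -100; iterating: f(2)=-100, f(3)=86, f(4)=128, f(5)=-514, f(6)=644, f(7)=254, f(8)=-2440, f(9)=4118, f(10)=-916, f(11)=-10522, f(12)=23792, f(13)=-16018, f(14)=-39340, f(15)=126734; answer 126734
Part II: W1 = 126734; d = 31336; 31336 = 2^3 * 3917; sigma = (1 + 2 + 4 + 8) * (1 + 3917) = 15 * 3918 = 58770; answer 58770
Part III: W2 = 58770; m = -19; a(3) = -3*(-2) - 2*(9) - 2*(-19) = 26; iterating: a(3)=26, a(4)=-92, a(5)=228, a(6)=-552, a(7)=1384, a(8)=-3504, a(9)=8848; answer 8848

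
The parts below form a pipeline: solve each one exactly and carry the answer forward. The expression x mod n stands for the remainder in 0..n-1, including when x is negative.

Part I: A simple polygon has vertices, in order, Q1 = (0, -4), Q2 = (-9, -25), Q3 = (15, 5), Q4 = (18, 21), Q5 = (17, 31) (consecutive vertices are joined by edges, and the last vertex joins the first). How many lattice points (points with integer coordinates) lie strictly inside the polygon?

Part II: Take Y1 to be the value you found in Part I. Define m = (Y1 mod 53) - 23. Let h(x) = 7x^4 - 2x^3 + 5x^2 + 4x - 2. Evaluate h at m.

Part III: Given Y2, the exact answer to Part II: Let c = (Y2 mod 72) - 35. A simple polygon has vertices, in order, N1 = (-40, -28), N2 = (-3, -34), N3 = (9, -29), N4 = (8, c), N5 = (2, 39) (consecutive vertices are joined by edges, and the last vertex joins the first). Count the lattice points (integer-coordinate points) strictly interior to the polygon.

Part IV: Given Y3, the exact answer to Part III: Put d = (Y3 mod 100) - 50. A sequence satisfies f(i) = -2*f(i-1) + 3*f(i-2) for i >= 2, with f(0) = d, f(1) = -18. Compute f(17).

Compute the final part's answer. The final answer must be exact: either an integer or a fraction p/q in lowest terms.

Part I: cross terms: (0*-25 - -9*-4)=-36, (-9*5 - 15*-25)=330, (15*21 - 18*5)=225, (18*31 - 17*21)=201, (17*-4 - 0*31)=-68; twice the area = |652| = 652; area = 326; boundary points = 3 + 6 + 1 + 1 + 1 = 12; strictly interior points = area - boundary/2 + 1 = 321; answer 321
Part II: Y1 = 321; m = -20; 7*(-20)^4 - 2*(-20)^3 + 5*(-20)^2 + 4*(-20)^1 - 2 = (1120000) + (16000) + (2000) + (-80) + (-2) = 1137918; answer 1137918
Part III: Y2 = 1137918; c = -5; cross terms: (-40*-34 - -3*-28)=1276, (-3*-29 - 9*-34)=393, (9*-5 - 8*-29)=187, (8*39 - 2*-5)=322, (2*-28 - -40*39)=1504; twice the area = |3682| = 3682; area = 1841; boundary points = 1 + 1 + 1 + 2 + 1 = 6; strictly interior points = area - boundary/2 + 1 = 1839; answer 1839
Part IV: Y3 = 1839; d = -11; f(2) = -2*(-18) + 3*(-11) = 3; iterating: f(2)=3, f(3)=-60, f(4)=129, f(5)=-438, f(6)=1263, f(7)=-3840, f(8)=11469, f(9)=-34458, f(10)=103323, f(11)=-310020, f(12)=930009, f(13)=-2790078, f(14)=8370183, f(15)=-25110600, f(16)=75331749, f(17)=-225995298; answer -225995298

-225995298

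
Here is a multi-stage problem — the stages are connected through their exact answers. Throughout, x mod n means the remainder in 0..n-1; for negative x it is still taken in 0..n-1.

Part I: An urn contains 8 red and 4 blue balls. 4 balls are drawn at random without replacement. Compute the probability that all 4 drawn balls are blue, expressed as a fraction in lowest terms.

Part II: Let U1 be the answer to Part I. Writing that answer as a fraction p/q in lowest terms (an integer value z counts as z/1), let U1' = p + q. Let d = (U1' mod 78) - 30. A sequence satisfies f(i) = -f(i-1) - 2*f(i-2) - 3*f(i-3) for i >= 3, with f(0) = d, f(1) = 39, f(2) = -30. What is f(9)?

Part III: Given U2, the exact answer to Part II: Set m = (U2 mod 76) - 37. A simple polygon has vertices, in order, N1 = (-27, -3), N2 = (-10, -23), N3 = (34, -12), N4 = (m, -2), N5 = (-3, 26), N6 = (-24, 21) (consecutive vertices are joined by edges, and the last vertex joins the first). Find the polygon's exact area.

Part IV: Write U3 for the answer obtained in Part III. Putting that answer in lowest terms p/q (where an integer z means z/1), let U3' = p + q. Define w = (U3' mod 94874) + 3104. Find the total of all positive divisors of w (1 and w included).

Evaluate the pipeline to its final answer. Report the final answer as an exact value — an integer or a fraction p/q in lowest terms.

6952

Part I: total draws C(12,4) = 495; favorable C(4,4) = 1; P = 1/495; answer 1/495
Part II: U1 = 1/495; threaded value p + q = 496; d = -2; f(3) = -1*(-30) - 2*(39) - 3*(-2) = -42; iterating: f(3)=-42, f(4)=-15, f(5)=189, f(6)=-33, f(7)=-300, f(8)=-201, f(9)=900; answer 900
Part III: U2 = 900; m = 27; cross terms: (-27*-23 - -10*-3)=591, (-10*-12 - 34*-23)=902, (34*-2 - 27*-12)=256, (27*26 - -3*-2)=696, (-3*21 - -24*26)=561, (-24*-3 - -27*21)=639; twice the area = |3645| = 3645; area = 3645/2; answer 3645/2
Part IV: U3 = 3645/2; threaded value p + q = 3647; w = 6751; 6751 = 43 * 157; sigma = (1 + 43) * (1 + 157) = 44 * 158 = 6952; answer 6952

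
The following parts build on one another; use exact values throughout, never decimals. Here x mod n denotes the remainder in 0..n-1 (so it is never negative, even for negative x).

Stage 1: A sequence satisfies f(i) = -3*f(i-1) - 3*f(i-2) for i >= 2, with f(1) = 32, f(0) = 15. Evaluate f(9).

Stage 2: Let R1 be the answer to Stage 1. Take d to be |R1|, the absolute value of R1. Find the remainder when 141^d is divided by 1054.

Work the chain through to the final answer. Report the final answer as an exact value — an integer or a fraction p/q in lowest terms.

275

Stage 1: f(2) = -3*(32) - 3*(15) = -141; iterating: f(2)=-141, f(3)=327, f(4)=-558, f(5)=693, f(6)=-405, f(7)=-864, f(8)=3807, f(9)=-8829; answer -8829
Stage 2: R1 = -8829; d = 8829; squarings mod 1054: 141^1=141, 141^2=909, 141^4=999, 141^8=917, 141^16=851, 141^32=103, 141^64=69, 141^128=545, 141^256=851, 141^512=103, 141^1024=69, 141^2048=545, 141^4096=851, 141^8192=103; 141^8829 = 141^1 * 141^4 * 141^8 * 141^16 * 141^32 * 141^64 * 141^512 * 141^8192 = 275 (mod 1054); answer 275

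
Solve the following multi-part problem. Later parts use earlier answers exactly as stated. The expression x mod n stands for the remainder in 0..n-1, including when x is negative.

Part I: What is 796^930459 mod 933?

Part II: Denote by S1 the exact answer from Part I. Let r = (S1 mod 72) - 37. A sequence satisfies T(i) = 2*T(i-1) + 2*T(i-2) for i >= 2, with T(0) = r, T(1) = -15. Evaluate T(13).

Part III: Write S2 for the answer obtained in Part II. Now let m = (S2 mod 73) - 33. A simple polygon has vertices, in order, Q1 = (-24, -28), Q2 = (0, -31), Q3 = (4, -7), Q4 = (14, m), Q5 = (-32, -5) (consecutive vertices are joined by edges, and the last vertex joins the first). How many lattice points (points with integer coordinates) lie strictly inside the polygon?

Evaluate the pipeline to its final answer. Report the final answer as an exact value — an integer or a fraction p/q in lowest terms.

Part I: squarings mod 933: 796^1=796, 796^2=109, 796^4=685, 796^8=859, 796^16=811, 796^32=889, 796^64=70, 796^128=235, 796^256=178, 796^512=895, 796^1024=511, 796^2048=814, 796^4096=166, 796^8192=499, 796^16384=823, 796^32768=904, 796^65536=841, 796^131072=67, 796^262144=757, 796^524288=187; 796^930459 = 796^1 * 796^2 * 796^8 * 796^16 * 796^128 * 796^512 * 796^4096 * 796^8192 * 796^131072 * 796^262144 * 796^524288 = 199 (mod 933); answer 199
Part II: S1 = 199; r = 18; T(2) = 2*(-15) + 2*(18) = 6; iterating: T(2)=6, T(3)=-18, T(4)=-24, T(5)=-84, T(6)=-216, T(7)=-600, T(8)=-1632, T(9)=-4464, T(10)=-12192, T(11)=-33312, T(12)=-91008, T(13)=-248640; answer -248640
Part III: S2 = -248640; m = 38; cross terms: (-24*-31 - 0*-28)=744, (0*-7 - 4*-31)=124, (4*38 - 14*-7)=250, (14*-5 - -32*38)=1146, (-32*-28 - -24*-5)=776; twice the area = |3040| = 3040; area = 1520; boundary points = 3 + 4 + 5 + 1 + 1 = 14; strictly interior points = area - boundary/2 + 1 = 1514; answer 1514

1514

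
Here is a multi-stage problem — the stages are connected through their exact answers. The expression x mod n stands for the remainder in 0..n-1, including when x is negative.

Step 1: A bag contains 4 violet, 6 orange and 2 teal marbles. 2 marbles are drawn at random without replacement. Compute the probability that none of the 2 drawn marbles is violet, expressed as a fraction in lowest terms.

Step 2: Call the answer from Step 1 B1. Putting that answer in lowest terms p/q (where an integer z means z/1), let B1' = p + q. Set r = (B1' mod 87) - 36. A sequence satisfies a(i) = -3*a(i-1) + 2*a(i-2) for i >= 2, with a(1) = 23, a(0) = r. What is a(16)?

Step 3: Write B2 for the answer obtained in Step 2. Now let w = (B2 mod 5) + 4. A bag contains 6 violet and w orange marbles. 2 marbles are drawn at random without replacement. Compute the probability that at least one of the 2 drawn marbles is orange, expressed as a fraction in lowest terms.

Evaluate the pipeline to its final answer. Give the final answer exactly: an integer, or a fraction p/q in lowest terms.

2/3

Step 1: total draws C(12,2) = 66; favorable C(8,2) = 28; P = 14/33; answer 14/33
Step 2: B1 = 14/33; threaded value p + q = 47; r = 11; a(2) = -3*(23) + 2*(11) = -47; iterating: a(2)=-47, a(3)=187, a(4)=-655, a(5)=2339, a(6)=-8327, a(7)=29659, a(8)=-105631, a(9)=376211, a(10)=-1339895, a(11)=4772107, a(12)=-16996111, a(13)=60532547, a(14)=-215589863, a(15)=767834683, a(16)=-2734683775; answer -2734683775
Step 3: B2 = -2734683775; w = 4; total draws C(10,2) = 45; complement C(6,2) = 15; favorable 45 - 15 = 30; P = 2/3; answer 2/3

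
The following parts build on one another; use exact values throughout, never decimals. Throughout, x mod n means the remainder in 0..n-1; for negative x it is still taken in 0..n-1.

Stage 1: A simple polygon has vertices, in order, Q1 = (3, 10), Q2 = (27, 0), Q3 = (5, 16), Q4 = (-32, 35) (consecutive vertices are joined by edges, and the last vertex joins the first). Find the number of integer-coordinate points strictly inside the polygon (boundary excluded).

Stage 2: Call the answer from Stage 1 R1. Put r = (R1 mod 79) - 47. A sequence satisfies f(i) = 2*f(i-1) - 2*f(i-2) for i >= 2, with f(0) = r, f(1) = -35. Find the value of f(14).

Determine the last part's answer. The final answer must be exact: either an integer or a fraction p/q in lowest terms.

Stage 1: cross terms: (3*0 - 27*10)=-270, (27*16 - 5*0)=432, (5*35 - -32*16)=687, (-32*10 - 3*35)=-425; twice the area = |424| = 424; area = 212; boundary points = 2 + 2 + 1 + 5 = 10; strictly interior points = area - boundary/2 + 1 = 208; answer 208
Stage 2: R1 = 208; r = 3; f(2) = 2*(-35) - 2*(3) = -76; iterating: f(2)=-76, f(3)=-82, f(4)=-12, f(5)=140, f(6)=304, f(7)=328, f(8)=48, f(9)=-560, f(10)=-1216, f(11)=-1312, f(12)=-192, f(13)=2240, f(14)=4864; answer 4864

4864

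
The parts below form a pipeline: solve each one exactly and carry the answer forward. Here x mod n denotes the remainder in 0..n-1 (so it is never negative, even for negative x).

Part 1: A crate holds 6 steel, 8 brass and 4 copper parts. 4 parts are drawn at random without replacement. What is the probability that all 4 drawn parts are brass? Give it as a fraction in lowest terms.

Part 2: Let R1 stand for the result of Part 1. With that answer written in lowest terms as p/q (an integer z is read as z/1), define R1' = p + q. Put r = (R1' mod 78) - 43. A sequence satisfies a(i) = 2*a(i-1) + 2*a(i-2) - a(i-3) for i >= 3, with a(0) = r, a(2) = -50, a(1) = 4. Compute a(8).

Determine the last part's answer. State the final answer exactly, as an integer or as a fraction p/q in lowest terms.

Part 1: total draws C(18,4) = 3060; favorable C(8,4) = 70; P = 7/306; answer 7/306
Part 2: R1 = 7/306; threaded value p + q = 313; r = -42; a(3) = 2*(-50) + 2*(4) - 1*(-42) = -50; iterating: a(3)=-50, a(4)=-204, a(5)=-458, a(6)=-1274, a(7)=-3260, a(8)=-8610; answer -8610

-8610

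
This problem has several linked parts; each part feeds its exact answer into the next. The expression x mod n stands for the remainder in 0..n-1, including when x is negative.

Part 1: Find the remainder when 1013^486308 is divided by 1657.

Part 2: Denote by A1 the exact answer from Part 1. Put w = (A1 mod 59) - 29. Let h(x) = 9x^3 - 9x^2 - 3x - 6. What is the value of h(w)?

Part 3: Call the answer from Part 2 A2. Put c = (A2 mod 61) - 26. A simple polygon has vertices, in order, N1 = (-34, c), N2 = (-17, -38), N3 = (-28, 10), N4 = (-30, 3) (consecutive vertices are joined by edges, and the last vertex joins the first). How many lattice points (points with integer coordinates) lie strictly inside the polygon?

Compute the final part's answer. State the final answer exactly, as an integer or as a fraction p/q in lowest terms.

348

Part 1: squarings mod 1657: 1013^1=1013, 1013^2=486, 1013^4=902, 1013^8=17, 1013^16=289, 1013^32=671, 1013^64=1194, 1013^128=616, 1013^256=3, 1013^512=9, 1013^1024=81, 1013^2048=1590, 1013^4096=1175, 1013^8192=344, 1013^16384=689, 1013^32768=819, 1013^65536=1333, 1013^131072=585, 1013^262144=883; 1013^486308 = 1013^4 * 1013^32 * 1013^128 * 1013^256 * 1013^512 * 1013^2048 * 1013^8192 * 1013^16384 * 1013^65536 * 1013^131072 * 1013^262144 = 790 (mod 1657); answer 790
Part 2: A1 = 790; w = -6; 9*(-6)^3 - 9*(-6)^2 - 3*(-6)^1 - 6 = (-1944) + (-324) + (18) + (-6) = -2256; answer -2256
Part 3: A2 = -2256; c = -25; cross terms: (-34*-38 - -17*-25)=867, (-17*10 - -28*-38)=-1234, (-28*3 - -30*10)=216, (-30*-25 - -34*3)=852; twice the area = |701| = 701; area = 701/2; boundary points = 1 + 1 + 1 + 4 = 7; strictly interior points = area - boundary/2 + 1 = 348; answer 348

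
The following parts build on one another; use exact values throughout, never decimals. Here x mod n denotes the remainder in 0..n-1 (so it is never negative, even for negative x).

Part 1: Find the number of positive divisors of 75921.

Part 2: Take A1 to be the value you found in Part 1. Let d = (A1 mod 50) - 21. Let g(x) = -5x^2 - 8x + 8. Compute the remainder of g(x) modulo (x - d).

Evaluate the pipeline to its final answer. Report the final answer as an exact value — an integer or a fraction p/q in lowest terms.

Part 1: 75921 = 3 * 25307; number of divisors = (1+1) * (1+1) = 4; answer 4
Part 2: A1 = 4; d = -17; remainder = value at the root: -5*(-17)^2 - 8*(-17)^1 + 8 = (-1445) + (136) + (8) = -1301; answer -1301

-1301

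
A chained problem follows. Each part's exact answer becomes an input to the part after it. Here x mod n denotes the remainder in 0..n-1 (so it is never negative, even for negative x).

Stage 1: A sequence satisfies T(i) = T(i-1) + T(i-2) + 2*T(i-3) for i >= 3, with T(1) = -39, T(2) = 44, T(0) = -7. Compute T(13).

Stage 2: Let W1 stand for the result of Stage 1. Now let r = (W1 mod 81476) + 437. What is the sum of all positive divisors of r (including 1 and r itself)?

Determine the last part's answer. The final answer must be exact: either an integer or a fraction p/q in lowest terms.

Stage 1: T(3) = 1*(44) + 1*(-39) + 2*(-7) = -9; iterating: T(3)=-9, T(4)=-43, T(5)=36, T(6)=-25, T(7)=-75, T(8)=-28, T(9)=-153, T(10)=-331, T(11)=-540, T(12)=-1177, T(13)=-2379; answer -2379
Stage 2: W1 = -2379; r = 79534; 79534 = 2 * 7 * 13 * 19 * 23; sigma = (1 + 2) * (1 + 7) * (1 + 13) * (1 + 19) * (1 + 23) = 3 * 8 * 14 * 20 * 24 = 161280; answer 161280

161280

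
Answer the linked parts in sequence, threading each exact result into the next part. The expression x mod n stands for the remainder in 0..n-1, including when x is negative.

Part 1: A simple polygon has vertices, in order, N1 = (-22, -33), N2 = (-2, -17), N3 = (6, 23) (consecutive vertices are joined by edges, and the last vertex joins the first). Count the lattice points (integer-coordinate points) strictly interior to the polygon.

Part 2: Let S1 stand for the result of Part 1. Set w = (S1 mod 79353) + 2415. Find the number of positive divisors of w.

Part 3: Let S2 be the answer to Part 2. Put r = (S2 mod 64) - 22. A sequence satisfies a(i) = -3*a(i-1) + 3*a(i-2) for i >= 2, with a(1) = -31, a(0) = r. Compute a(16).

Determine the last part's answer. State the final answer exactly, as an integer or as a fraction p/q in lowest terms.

Part 1: cross terms: (-22*-17 - -2*-33)=308, (-2*23 - 6*-17)=56, (6*-33 - -22*23)=308; twice the area = |672| = 672; area = 336; boundary points = 4 + 8 + 28 = 40; strictly interior points = area - boundary/2 + 1 = 317; answer 317
Part 2: S1 = 317; w = 2732; 2732 = 2^2 * 683; number of divisors = (2+1) * (1+1) = 6; answer 6
Part 3: S2 = 6; r = -16; a(2) = -3*(-31) + 3*(-16) = 45; iterating: a(2)=45, a(3)=-228, a(4)=819, a(5)=-3141, a(6)=11880, a(7)=-45063, a(8)=170829, a(9)=-647676, a(10)=2455515, a(11)=-9309573, a(12)=35295264, a(13)=-133814511, a(14)=507329325, a(15)=-1923431508, a(16)=7292282499; answer 7292282499

7292282499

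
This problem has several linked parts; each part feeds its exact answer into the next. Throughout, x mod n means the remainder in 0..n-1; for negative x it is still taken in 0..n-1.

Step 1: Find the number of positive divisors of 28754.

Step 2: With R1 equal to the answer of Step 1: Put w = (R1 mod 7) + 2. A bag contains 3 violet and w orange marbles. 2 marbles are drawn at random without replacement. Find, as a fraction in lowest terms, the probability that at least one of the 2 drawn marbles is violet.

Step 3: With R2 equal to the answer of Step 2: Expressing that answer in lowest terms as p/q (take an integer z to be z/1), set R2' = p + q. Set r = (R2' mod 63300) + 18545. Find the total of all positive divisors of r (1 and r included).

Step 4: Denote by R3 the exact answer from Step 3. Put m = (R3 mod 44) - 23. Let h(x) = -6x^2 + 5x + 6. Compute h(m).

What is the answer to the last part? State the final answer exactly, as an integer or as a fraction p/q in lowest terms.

-33

Step 1: 28754 = 2 * 11 * 1307; number of divisors = (1+1) * (1+1) * (1+1) = 8; answer 8
Step 2: R1 = 8; w = 3; total draws C(6,2) = 15; complement C(3,2) = 3; favorable 15 - 3 = 12; P = 4/5; answer 4/5
Step 3: R2 = 4/5; threaded value p + q = 9; r = 18554; 18554 = 2 * 9277; sigma = (1 + 2) * (1 + 9277) = 3 * 9278 = 27834; answer 27834
Step 4: R3 = 27834; m = 3; -6*(3)^2 + 5*(3)^1 + 6 = (-54) + (15) + (6) = -33; answer -33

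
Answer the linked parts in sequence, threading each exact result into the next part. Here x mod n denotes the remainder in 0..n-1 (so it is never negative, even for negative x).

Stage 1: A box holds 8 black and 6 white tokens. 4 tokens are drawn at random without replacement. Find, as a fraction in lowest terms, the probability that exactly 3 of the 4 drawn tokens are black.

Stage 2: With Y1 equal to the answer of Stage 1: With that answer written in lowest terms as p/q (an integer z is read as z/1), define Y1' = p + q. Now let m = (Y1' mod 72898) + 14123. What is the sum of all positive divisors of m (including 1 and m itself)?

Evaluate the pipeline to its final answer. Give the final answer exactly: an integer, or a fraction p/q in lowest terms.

Stage 1: total draws C(14,4) = 1001; favorable C(8,3)*C(6,1) = 336; P = 48/143; answer 48/143
Stage 2: Y1 = 48/143; threaded value p + q = 191; m = 14314; 14314 = 2 * 17 * 421; sigma = (1 + 2) * (1 + 17) * (1 + 421) = 3 * 18 * 422 = 22788; answer 22788

22788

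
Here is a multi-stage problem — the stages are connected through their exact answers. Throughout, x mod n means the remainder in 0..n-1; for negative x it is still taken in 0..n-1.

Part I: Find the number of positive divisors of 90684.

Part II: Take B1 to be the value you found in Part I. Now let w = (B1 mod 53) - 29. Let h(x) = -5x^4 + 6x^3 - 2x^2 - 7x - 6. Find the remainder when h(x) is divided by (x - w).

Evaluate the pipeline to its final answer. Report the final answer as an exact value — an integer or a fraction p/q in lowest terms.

-10100

Part I: 90684 = 2^2 * 3^2 * 11 * 229; number of divisors = (2+1) * (2+1) * (1+1) * (1+1) = 36; answer 36
Part II: B1 = 36; w = 7; remainder = value at the root: -5*(7)^4 + 6*(7)^3 - 2*(7)^2 - 7*(7)^1 - 6 = (-12005) + (2058) + (-98) + (-49) + (-6) = -10100; answer -10100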